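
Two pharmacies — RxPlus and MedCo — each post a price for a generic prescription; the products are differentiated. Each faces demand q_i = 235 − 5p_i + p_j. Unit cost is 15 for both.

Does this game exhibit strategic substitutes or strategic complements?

RxPlus's profit: π = (p_{RxPlus} − 15)(235 − 5p_{RxPlus} + p_{MedCo}).
∂π/∂p_{RxPlus} = 310 − 10p_{RxPlus} + p_{MedCo} = 0 ⇒ p_{RxPlus} = 31 + 0.1p_{MedCo}.
The best-response slope dp_{RxPlus}/dp_{MedCo} = 0.1 > 0: the reaction function is upward-sloping, so the choices are strategic complements.

strategic complements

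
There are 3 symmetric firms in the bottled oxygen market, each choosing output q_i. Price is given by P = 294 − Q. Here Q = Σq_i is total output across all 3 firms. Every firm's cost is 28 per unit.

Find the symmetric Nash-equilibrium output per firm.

66.5

A representative firm's profit is π_i = q_i(294 − Q) − 28q_i, with Q = q_i + Σ_{j≠i} q_j.
First-order condition: 266 − 2q_i − Σ_{j≠i} q_j = 0.
In a symmetric equilibrium every firm chooses the same q, so Σ_{j≠i} q_j = 2q. The condition becomes 266 − 4q = 0, giving q = 266/4 = 66.5.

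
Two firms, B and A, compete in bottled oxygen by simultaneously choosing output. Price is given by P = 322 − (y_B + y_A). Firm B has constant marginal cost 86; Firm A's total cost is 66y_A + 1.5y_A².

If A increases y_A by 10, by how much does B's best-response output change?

Firm B's profit: π = y_B(322 − (y_B + y_A)) − 86y_B.
∂π/∂y_B = 236 − 2y_B − y_A = 0, so y_B = 118 − 0.5y_A.
The reaction-function slope is −0.5, so a 10-unit rise in y_A moves y_B by −0.5 × 10 = −5. B's best response falls — the actions are strategic substitutes.

-5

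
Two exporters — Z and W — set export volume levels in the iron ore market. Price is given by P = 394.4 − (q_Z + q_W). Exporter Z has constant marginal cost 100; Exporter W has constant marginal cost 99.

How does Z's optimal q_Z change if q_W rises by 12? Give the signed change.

-6

Exporter Z's profit: π = q_Z(394.4 − (q_Z + q_W)) − 100q_Z.
∂π/∂q_Z = 294.4 − 2q_Z − q_W = 0, so q_Z = 147.2 − 0.5q_W.
The reaction-function slope is −0.5, so a 12-unit rise in q_W moves q_Z by −0.5 × 12 = −6. Z's best response falls — the actions are strategic substitutes.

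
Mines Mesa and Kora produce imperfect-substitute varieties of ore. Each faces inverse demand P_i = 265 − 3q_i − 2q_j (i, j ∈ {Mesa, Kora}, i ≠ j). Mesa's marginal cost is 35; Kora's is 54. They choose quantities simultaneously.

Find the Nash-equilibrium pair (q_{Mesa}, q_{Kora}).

Mine Mesa's profit: π = q_{Mesa}(265 − 3q_{Mesa} − 2q_{Kora}) − 35q_{Mesa}.
∂π/∂q_{Mesa} = 230 − 6q_{Mesa} − 2q_{Kora} = 0 ⇒ q_{Mesa} = 115/3 − (1/3)q_{Kora}.
Similarly q_{Kora} = 211/6 − (1/3)q_{Mesa}.
Plugging q_{Kora} into Mesa's best response: q_{Mesa} = 115/3 − (1/3)(211/6 − (1/3)q_{Mesa}) ⇒ (8/9)q_{Mesa} = 479/18, so q_{Mesa} = 29.9375.
Then q_{Kora} = 211/6 − (1/3)·29.9375 = 25.1875.

29.9375, 25.1875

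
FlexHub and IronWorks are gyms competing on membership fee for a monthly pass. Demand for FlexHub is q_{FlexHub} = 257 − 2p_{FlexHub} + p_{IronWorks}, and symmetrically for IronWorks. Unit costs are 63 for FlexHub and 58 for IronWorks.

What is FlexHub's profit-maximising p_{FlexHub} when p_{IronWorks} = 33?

FlexHub's profit: π = (p_{FlexHub} − 63)(257 − 2p_{FlexHub} + p_{IronWorks}).
∂π/∂p_{FlexHub} = 383 − 4p_{FlexHub} + p_{IronWorks} = 0 ⇒ p_{FlexHub} = 95.75 + 0.25p_{IronWorks}.
At p_{IronWorks} = 33: p_{FlexHub} = 95.75 + 0.25·33 = 104.

104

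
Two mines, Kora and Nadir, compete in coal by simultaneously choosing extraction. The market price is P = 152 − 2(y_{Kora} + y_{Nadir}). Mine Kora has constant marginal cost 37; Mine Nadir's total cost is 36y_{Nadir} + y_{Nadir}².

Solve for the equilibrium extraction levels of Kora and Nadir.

Mine Kora's profit: π = y_{Kora}(152 − 2(y_{Kora} + y_{Nadir})) − 37y_{Kora}.
∂π/∂y_{Kora} = 115 − 4y_{Kora} − 2y_{Nadir} = 0, so y_{Kora} = 28.75 − 0.5y_{Nadir}.
For Nadir: ∂π/∂y_{Nadir} = 116 − 6y_{Nadir} − 2y_{Kora} = 0 ⇒ y_{Nadir} = 58/3 − (1/3)y_{Kora}.
Solving the two reaction functions simultaneously: (1 − (−0.5)(−1/3))y_{Kora} = 28.75 − 0.5·(58/3), so (5/6)y_{Kora} = 229/12 and y_{Kora} = 22.9.
Then y_{Nadir} = 58/3 − (1/3)·22.9 = 11.7.

22.9, 11.7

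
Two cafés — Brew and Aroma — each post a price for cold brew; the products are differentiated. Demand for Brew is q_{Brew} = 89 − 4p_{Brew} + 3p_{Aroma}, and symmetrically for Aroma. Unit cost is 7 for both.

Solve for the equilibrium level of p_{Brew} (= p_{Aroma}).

Brew's profit: π = (p_{Brew} − 7)(89 − 4p_{Brew} + 3p_{Aroma}).
∂π/∂p_{Brew} = 117 − 8p_{Brew} + 3p_{Aroma} = 0 ⇒ p_{Brew} = 14.625 + 0.375p_{Aroma}.
Setting p_{Brew} = p_{Aroma} in the reaction function: p_{Brew} = 14.625 + 0.375p_{Brew}, so p_{Brew} = 14.625 / 0.625 = 23.4.

23.4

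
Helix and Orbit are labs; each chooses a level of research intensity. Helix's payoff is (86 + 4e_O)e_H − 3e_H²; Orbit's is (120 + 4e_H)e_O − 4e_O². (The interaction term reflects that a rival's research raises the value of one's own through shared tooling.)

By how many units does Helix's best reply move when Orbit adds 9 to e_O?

6

Expanding Helix's payoff: 86e_H + 4e_Oe_H − 3e_H².
∂π/∂e_H = 86 + 4e_O − 6e_H = 0, so e_H = 43/3 + (2/3)e_O.
The reaction-function slope is 2/3, so a 9-unit rise in e_O moves e_H by 2/3 × 9 = 6. Helix's best response rises — the actions are strategic complements.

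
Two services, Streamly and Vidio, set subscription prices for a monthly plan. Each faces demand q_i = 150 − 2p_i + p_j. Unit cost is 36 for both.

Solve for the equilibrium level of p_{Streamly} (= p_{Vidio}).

74

Streamly's profit: π = (p_{Streamly} − 36)(150 − 2p_{Streamly} + p_{Vidio}).
∂π/∂p_{Streamly} = 222 − 4p_{Streamly} + p_{Vidio} = 0 ⇒ p_{Streamly} = 55.5 + 0.25p_{Vidio}.
By symmetry p_{Vidio} = p_{Streamly}; substituting into the reaction function, 0.75p_{Streamly} = 55.5 and p_{Streamly} = 74.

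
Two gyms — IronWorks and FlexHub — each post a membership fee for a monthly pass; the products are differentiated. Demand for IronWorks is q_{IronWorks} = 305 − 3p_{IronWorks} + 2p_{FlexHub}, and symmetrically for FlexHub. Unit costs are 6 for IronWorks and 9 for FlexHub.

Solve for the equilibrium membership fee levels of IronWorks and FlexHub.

81.3125, 82.4375

IronWorks's profit: π = (p_{IronWorks} − 6)(305 − 3p_{IronWorks} + 2p_{FlexHub}).
∂π/∂p_{IronWorks} = 323 − 6p_{IronWorks} + 2p_{FlexHub} = 0 ⇒ p_{IronWorks} = 323/6 + (1/3)p_{FlexHub}.
Similarly p_{FlexHub} = 166/3 + (1/3)p_{IronWorks}.
Substituting the second reaction function into the first: p_{IronWorks} = 323/6 + (1/3)(166/3 + (1/3)p_{IronWorks}), which gives (8/9)p_{IronWorks} = 1301/18 ⇒ p_{IronWorks} = 81.3125.
Then p_{FlexHub} = 166/3 + (1/3)·81.3125 = 82.4375.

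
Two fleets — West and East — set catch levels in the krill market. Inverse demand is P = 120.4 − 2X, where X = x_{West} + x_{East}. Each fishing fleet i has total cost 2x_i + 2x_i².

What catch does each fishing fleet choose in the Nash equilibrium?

11.84

Fishing fleet West's profit: π = x_{West}(120.4 − 2(x_{West} + x_{East})) − 2x_{West} − 2x_{West}².
∂π/∂x_{West} = 118.4 − 8x_{West} − 2x_{East} = 0, so x_{West} = 14.8 − 0.25x_{East}.
By symmetry x_{East} = x_{West}; substituting into the reaction function, 1.25x_{West} = 14.8 and x_{West} = 11.84.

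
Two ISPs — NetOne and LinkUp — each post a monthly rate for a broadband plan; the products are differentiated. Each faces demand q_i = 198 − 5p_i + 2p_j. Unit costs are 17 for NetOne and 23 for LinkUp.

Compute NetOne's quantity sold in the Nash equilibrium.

95

NetOne's profit: π = (p_{NetOne} − 17)(198 − 5p_{NetOne} + 2p_{LinkUp}).
∂π/∂p_{NetOne} = 283 − 10p_{NetOne} + 2p_{LinkUp} = 0 ⇒ p_{NetOne} = 28.3 + 0.2p_{LinkUp}.
Similarly p_{LinkUp} = 31.3 + 0.2p_{NetOne}.
Plugging p_{LinkUp} into NetOne's best response: p_{NetOne} = 28.3 + 0.2(31.3 + 0.2p_{NetOne}) ⇒ 0.96p_{NetOne} = 34.56, so p_{NetOne} = 36.
Then p_{LinkUp} = 31.3 + 0.2·36 = 38.5.
q_{NetOne} = 198 − 5·36 + 2·38.5 = 95.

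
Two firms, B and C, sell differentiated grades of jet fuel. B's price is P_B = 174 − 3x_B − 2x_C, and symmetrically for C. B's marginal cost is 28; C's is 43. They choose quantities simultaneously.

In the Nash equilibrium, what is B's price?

Firm B's profit: π = x_B(174 − 3x_B − 2x_C) − 28x_B.
∂π/∂x_B = 146 − 6x_B − 2x_C = 0 ⇒ x_B = 73/3 − (1/3)x_C.
Similarly x_C = 131/6 − (1/3)x_B.
Solving the two reaction functions simultaneously: (1 − (−1/3)(−1/3))x_B = 73/3 − (1/3)·(131/6), so (8/9)x_B = 307/18 and x_B = 19.1875.
Then x_C = 131/6 − (1/3)·19.1875 = 15.4375.
P_B = 174 − 3·19.1875 − 2·15.4375 = 85.5625.

85.5625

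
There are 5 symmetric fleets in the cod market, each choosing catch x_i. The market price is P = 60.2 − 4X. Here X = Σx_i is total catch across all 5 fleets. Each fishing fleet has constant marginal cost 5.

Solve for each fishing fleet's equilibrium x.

A representative fishing fleet's profit is π_i = x_i(60.2 − 4X) − 5x_i, with X = x_i + Σ_{j≠i} x_j.
First-order condition: 55.2 − 8x_i − 4Σ_{j≠i} x_j = 0.
In a symmetric equilibrium every fishing fleet chooses the same x, so Σ_{j≠i} x_j = 4x. The condition becomes 55.2 − 24x = 0, giving x = 55.2/24 = 2.3.

2.3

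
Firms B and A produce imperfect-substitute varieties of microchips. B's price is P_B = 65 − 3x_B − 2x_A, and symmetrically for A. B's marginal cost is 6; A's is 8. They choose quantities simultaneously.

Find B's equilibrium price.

Firm B's profit: π = x_B(65 − 3x_B − 2x_A) − 6x_B.
∂π/∂x_B = 59 − 6x_B − 2x_A = 0 ⇒ x_B = 59/6 − (1/3)x_A.
Similarly x_A = 9.5 − (1/3)x_B.
Plugging x_A into B's best response: x_B = 59/6 − (1/3)(9.5 − (1/3)x_B) ⇒ (8/9)x_B = 20/3, so x_B = 7.5.
Then x_A = 9.5 − (1/3)·7.5 = 7.
P_B = 65 − 3·7.5 − 2·7 = 28.5.

28.5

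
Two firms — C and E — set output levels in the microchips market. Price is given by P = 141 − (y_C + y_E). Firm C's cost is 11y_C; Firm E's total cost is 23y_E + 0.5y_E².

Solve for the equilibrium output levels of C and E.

54.4, 21.2

Firm C's profit: π = y_C(141 − (y_C + y_E)) − 11y_C.
∂π/∂y_C = 130 − 2y_C − y_E = 0, so y_C = 65 − 0.5y_E.
For E: ∂π/∂y_E = 118 − 3y_E − y_C = 0 ⇒ y_E = 118/3 − (1/3)y_C.
Solving the two reaction functions simultaneously: (1 − (−0.5)(−1/3))y_C = 65 − 0.5·(118/3), so (5/6)y_C = 136/3 and y_C = 54.4.
Then y_E = 118/3 − (1/3)·54.4 = 21.2.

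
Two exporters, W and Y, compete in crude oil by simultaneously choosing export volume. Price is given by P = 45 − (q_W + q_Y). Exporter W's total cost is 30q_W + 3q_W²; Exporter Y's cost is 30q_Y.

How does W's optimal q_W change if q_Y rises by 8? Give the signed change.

-1

Exporter W's profit: π = q_W(45 − (q_W + q_Y)) − 30q_W − 3q_W².
∂π/∂q_W = 15 − 8q_W − q_Y = 0, so q_W = 1.875 − 0.125q_Y.
The reaction-function slope is −0.125, so an 8-unit rise in q_Y moves q_W by −0.125 × 8 = −1. W's best response falls — the actions are strategic substitutes.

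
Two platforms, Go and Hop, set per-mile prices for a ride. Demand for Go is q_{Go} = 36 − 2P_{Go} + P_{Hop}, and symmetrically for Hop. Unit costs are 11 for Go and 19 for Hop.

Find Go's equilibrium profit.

176.72

Go's profit: π = (P_{Go} − 11)(36 − 2P_{Go} + P_{Hop}).
∂π/∂P_{Go} = 58 − 4P_{Go} + P_{Hop} = 0 ⇒ P_{Go} = 14.5 + 0.25P_{Hop}.
Similarly P_{Hop} = 18.5 + 0.25P_{Go}.
Substituting the second reaction function into the first: P_{Go} = 14.5 + 0.25(18.5 + 0.25P_{Go}), which gives 0.9375P_{Go} = 19.125 ⇒ P_{Go} = 20.4.
Then P_{Hop} = 18.5 + 0.25·20.4 = 23.6.
q_{Go} = 36 − 2·20.4 + 23.6 = 18.8.
Profit = (20.4 − 11)·18.8 = 176.72.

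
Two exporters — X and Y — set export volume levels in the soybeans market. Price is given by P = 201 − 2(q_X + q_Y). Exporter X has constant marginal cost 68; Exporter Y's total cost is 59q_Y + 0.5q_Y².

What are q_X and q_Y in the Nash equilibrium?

Exporter X's profit: π = q_X(201 − 2(q_X + q_Y)) − 68q_X.
∂π/∂q_X = 133 − 4q_X − 2q_Y = 0, so q_X = 33.25 − 0.5q_Y.
For Y: ∂π/∂q_Y = 142 − 5q_Y − 2q_X = 0 ⇒ q_Y = 28.4 − 0.4q_X.
Substituting the second reaction function into the first: q_X = 33.25 − 0.5(28.4 − 0.4q_X), which gives 0.8q_X = 19.05 ⇒ q_X = 23.8125.
Then q_Y = 28.4 − 0.4·23.8125 = 18.875.

23.8125, 18.875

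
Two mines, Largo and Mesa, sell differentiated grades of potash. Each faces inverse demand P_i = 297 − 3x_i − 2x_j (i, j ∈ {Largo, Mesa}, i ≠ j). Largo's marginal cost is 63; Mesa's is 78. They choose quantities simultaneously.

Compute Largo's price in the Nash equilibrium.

153.5625

Mine Largo's profit: π = x_{Largo}(297 − 3x_{Largo} − 2x_{Mesa}) − 63x_{Largo}.
∂π/∂x_{Largo} = 234 − 6x_{Largo} − 2x_{Mesa} = 0 ⇒ x_{Largo} = 39 − (1/3)x_{Mesa}.
Similarly x_{Mesa} = 36.5 − (1/3)x_{Largo}.
Solving the two reaction functions simultaneously: (1 − (−1/3)(−1/3))x_{Largo} = 39 − (1/3)·36.5, so (8/9)x_{Largo} = 161/6 and x_{Largo} = 30.1875.
Then x_{Mesa} = 36.5 − (1/3)·30.1875 = 26.4375.
P_{Largo} = 297 − 3·30.1875 − 2·26.4375 = 153.5625.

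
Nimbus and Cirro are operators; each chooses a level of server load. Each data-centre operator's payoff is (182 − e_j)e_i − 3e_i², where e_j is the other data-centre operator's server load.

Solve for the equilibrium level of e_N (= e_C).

26

Nimbus's payoff is (182 − e_C)e_N − 3e_N².
∂π/∂e_N = 182 − e_C − 6e_N = 0, so e_N = 91/3 − (1/6)e_C.
The game is symmetric, so in equilibrium e_C = e_N: the reaction function gives (7/6)e_N = 91/3, hence e_N = 26.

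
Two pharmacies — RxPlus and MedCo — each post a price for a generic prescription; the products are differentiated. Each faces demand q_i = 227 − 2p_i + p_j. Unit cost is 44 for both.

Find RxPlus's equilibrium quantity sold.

RxPlus's profit: π = (p_{RxPlus} − 44)(227 − 2p_{RxPlus} + p_{MedCo}).
∂π/∂p_{RxPlus} = 315 − 4p_{RxPlus} + p_{MedCo} = 0 ⇒ p_{RxPlus} = 78.75 + 0.25p_{MedCo}.
By symmetry p_{MedCo} = p_{RxPlus}; substituting into the reaction function, 0.75p_{RxPlus} = 78.75 and p_{RxPlus} = 105.
q_{RxPlus} = 227 − 2·105 + 105 = 122.

122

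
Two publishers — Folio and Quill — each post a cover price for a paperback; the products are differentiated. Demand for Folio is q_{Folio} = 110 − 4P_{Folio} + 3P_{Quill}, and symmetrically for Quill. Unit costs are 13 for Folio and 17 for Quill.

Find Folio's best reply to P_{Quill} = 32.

Folio's profit: π = (P_{Folio} − 13)(110 − 4P_{Folio} + 3P_{Quill}).
∂π/∂P_{Folio} = 162 − 8P_{Folio} + 3P_{Quill} = 0 ⇒ P_{Folio} = 20.25 + 0.375P_{Quill}.
At P_{Quill} = 32: P_{Folio} = 20.25 + 0.375·32 = 32.25.

32.25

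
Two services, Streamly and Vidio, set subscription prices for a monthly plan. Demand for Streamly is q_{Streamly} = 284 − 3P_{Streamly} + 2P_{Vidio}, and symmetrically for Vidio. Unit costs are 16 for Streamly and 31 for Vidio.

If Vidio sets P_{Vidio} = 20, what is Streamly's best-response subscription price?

62

Streamly's profit: π = (P_{Streamly} − 16)(284 − 3P_{Streamly} + 2P_{Vidio}).
∂π/∂P_{Streamly} = 332 − 6P_{Streamly} + 2P_{Vidio} = 0 ⇒ P_{Streamly} = 166/3 + (1/3)P_{Vidio}.
At P_{Vidio} = 20: P_{Streamly} = 166/3 + (1/3)·20 = 62.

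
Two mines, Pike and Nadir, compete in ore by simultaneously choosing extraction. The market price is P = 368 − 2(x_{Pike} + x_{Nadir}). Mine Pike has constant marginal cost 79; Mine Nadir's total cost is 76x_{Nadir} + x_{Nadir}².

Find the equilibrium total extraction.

Mine Pike's profit: π = x_{Pike}(368 − 2(x_{Pike} + x_{Nadir})) − 79x_{Pike}.
∂π/∂x_{Pike} = 289 − 4x_{Pike} − 2x_{Nadir} = 0, so x_{Pike} = 72.25 − 0.5x_{Nadir}.
For Nadir: ∂π/∂x_{Nadir} = 292 − 6x_{Nadir} − 2x_{Pike} = 0 ⇒ x_{Nadir} = 146/3 − (1/3)x_{Pike}.
Substituting the second reaction function into the first: x_{Pike} = 72.25 − 0.5(146/3 − (1/3)x_{Pike}), which gives (5/6)x_{Pike} = 575/12 ⇒ x_{Pike} = 57.5.
Then x_{Nadir} = 146/3 − (1/3)·57.5 = 29.5.
Total extraction: 57.5 + 29.5 = 87.

87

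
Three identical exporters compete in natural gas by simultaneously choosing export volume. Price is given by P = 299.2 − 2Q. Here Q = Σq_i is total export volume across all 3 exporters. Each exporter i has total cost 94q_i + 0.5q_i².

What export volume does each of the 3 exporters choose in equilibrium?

22.8

A representative exporter's profit is π_i = q_i(299.2 − 2Q) − 94q_i − 0.5q_i², with Q = q_i + Σ_{j≠i} q_j.
First-order condition: 205.2 − 5q_i − 2Σ_{j≠i} q_j = 0.
In a symmetric equilibrium every exporter chooses the same q, so Σ_{j≠i} q_j = 2q. The condition becomes 205.2 − 9q = 0, giving q = 205.2/9 = 22.8.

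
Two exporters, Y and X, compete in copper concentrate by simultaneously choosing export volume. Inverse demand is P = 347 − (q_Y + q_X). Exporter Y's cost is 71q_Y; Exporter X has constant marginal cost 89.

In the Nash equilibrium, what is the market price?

Exporter Y's profit: π = q_Y(347 − (q_Y + q_X)) − 71q_Y.
∂π/∂q_Y = 276 − 2q_Y − q_X = 0, so q_Y = 138 − 0.5q_X.
By the same steps for X: q_X = 129 − 0.5q_Y.
Plugging q_X into Y's best response: q_Y = 138 − 0.5(129 − 0.5q_Y) ⇒ 0.75q_Y = 73.5, so q_Y = 98.
Then q_X = 129 − 0.5·98 = 80.
Equilibrium price: P = 347 − 178 = 169.

169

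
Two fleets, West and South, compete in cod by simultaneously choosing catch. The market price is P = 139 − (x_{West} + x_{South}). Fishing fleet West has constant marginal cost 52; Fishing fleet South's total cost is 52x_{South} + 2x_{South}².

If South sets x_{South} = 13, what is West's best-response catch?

37

Fishing fleet West's profit: π = x_{West}(139 − (x_{West} + x_{South})) − 52x_{West}.
∂π/∂x_{West} = 87 − 2x_{West} − x_{South} = 0, so x_{West} = 43.5 − 0.5x_{South}.
At x_{South} = 13: x_{West} = 43.5 − 0.5·13 = 37.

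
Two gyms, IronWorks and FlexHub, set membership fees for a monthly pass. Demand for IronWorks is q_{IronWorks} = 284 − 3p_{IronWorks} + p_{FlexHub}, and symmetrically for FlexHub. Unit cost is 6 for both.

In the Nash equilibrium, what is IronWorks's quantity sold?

163.2

IronWorks's profit: π = (p_{IronWorks} − 6)(284 − 3p_{IronWorks} + p_{FlexHub}).
∂π/∂p_{IronWorks} = 302 − 6p_{IronWorks} + p_{FlexHub} = 0 ⇒ p_{IronWorks} = 151/3 + (1/6)p_{FlexHub}.
Setting p_{IronWorks} = p_{FlexHub} in the reaction function: p_{IronWorks} = 151/3 + (1/6)p_{IronWorks}, so p_{IronWorks} = (151/3) / (5/6) = 60.4.
q_{IronWorks} = 284 − 3·60.4 + 60.4 = 163.2.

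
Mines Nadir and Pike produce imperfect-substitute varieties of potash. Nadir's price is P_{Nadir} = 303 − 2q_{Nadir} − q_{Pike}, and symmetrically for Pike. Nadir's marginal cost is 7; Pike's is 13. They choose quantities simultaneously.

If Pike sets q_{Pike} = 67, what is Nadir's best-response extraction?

57.25

Mine Nadir's profit: π = q_{Nadir}(303 − 2q_{Nadir} − q_{Pike}) − 7q_{Nadir}.
∂π/∂q_{Nadir} = 296 − 4q_{Nadir} − q_{Pike} = 0 ⇒ q_{Nadir} = 74 − 0.25q_{Pike}.
At q_{Pike} = 67: q_{Nadir} = 74 − 0.25·67 = 57.25.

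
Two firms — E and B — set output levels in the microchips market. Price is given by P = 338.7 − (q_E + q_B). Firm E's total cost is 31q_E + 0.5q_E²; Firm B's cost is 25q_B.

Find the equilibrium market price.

Firm E's profit: π = q_E(338.7 − (q_E + q_B)) − 31q_E − 0.5q_E².
∂π/∂q_E = 307.7 − 3q_E − q_B = 0, so q_E = 3077/30 − (1/3)q_B.
For B: ∂π/∂q_B = 313.7 − 2q_B − q_E = 0 ⇒ q_B = 156.85 − 0.5q_E.
Plugging q_B into E's best response: q_E = 3077/30 − (1/3)(156.85 − 0.5q_E) ⇒ (5/6)q_E = 3017/60, so q_E = 60.34.
Then q_B = 156.85 − 0.5·60.34 = 126.68.
Equilibrium price: P = 338.7 − 187.02 = 151.68.

151.68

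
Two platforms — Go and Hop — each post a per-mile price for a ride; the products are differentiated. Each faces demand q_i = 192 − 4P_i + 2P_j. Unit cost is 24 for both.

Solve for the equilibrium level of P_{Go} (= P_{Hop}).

Go's profit: π = (P_{Go} − 24)(192 − 4P_{Go} + 2P_{Hop}).
∂π/∂P_{Go} = 288 − 8P_{Go} + 2P_{Hop} = 0 ⇒ P_{Go} = 36 + 0.25P_{Hop}.
The game is symmetric, so in equilibrium P_{Hop} = P_{Go}: the reaction function gives 0.75P_{Go} = 36, hence P_{Go} = 48.

48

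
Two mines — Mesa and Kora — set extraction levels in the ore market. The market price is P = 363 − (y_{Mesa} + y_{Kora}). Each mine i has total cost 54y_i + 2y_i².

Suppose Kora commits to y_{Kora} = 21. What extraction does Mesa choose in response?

48

Mine Mesa's profit: π = y_{Mesa}(363 − (y_{Mesa} + y_{Kora})) − 54y_{Mesa} − 2y_{Mesa}².
∂π/∂y_{Mesa} = 309 − 6y_{Mesa} − y_{Kora} = 0, so y_{Mesa} = 51.5 − (1/6)y_{Kora}.
At y_{Kora} = 21: y_{Mesa} = 51.5 − (1/6)·21 = 48.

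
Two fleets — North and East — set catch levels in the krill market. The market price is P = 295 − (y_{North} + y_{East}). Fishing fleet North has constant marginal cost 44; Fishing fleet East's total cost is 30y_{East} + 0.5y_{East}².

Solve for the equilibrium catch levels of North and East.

97.6, 55.8

Fishing fleet North's profit: π = y_{North}(295 − (y_{North} + y_{East})) − 44y_{North}.
∂π/∂y_{North} = 251 − 2y_{North} − y_{East} = 0, so y_{North} = 125.5 − 0.5y_{East}.
For East: ∂π/∂y_{East} = 265 − 3y_{East} − y_{North} = 0 ⇒ y_{East} = 265/3 − (1/3)y_{North}.
Solving the two reaction functions simultaneously: (1 − (−0.5)(−1/3))y_{North} = 125.5 − 0.5·(265/3), so (5/6)y_{North} = 244/3 and y_{North} = 97.6.
Then y_{East} = 265/3 − (1/3)·97.6 = 55.8.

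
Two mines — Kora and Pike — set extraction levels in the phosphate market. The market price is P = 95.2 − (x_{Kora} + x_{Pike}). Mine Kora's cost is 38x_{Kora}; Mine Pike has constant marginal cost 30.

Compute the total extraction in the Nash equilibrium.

40.8

Mine Kora's profit: π = x_{Kora}(95.2 − (x_{Kora} + x_{Pike})) − 38x_{Kora}.
∂π/∂x_{Kora} = 57.2 − 2x_{Kora} − x_{Pike} = 0, so x_{Kora} = 28.6 − 0.5x_{Pike}.
By the same steps for Pike: x_{Pike} = 32.6 − 0.5x_{Kora}.
Plugging x_{Pike} into Kora's best response: x_{Kora} = 28.6 − 0.5(32.6 − 0.5x_{Kora}) ⇒ 0.75x_{Kora} = 12.3, so x_{Kora} = 16.4.
Then x_{Pike} = 32.6 − 0.5·16.4 = 24.4.
Total extraction: 16.4 + 24.4 = 40.8.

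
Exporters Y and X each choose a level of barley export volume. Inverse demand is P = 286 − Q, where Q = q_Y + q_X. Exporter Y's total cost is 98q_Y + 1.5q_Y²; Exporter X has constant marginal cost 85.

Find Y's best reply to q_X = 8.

36

Exporter Y's profit: π = q_Y(286 − (q_Y + q_X)) − 98q_Y − 1.5q_Y².
∂π/∂q_Y = 188 − 5q_Y − q_X = 0, so q_Y = 37.6 − 0.2q_X.
At q_X = 8: q_Y = 37.6 − 0.2·8 = 36.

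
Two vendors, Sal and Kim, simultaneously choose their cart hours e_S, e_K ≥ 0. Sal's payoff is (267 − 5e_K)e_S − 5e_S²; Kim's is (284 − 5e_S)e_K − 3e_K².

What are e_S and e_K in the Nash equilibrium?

5.2, 43

Expanding Sal's payoff: 267e_S − 5e_Ke_S − 5e_S².
∂π/∂e_S = 267 − 5e_K − 10e_S = 0, so e_S = 26.7 − 0.5e_K.
Likewise for Kim: e_K = 142/3 − (5/6)e_S.
Plugging e_K into Sal's best response: e_S = 26.7 − 0.5(142/3 − (5/6)e_S) ⇒ (7/12)e_S = 91/30, so e_S = 5.2.
Then e_K = 142/3 − (5/6)·5.2 = 43.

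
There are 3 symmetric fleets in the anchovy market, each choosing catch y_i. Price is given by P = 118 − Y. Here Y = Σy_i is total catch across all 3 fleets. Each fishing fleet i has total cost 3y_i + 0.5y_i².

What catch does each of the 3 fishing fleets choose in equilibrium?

23

A representative fishing fleet's profit is π_i = y_i(118 − Y) − 3y_i − 0.5y_i², with Y = y_i + Σ_{j≠i} y_j.
First-order condition: 115 − 3y_i − Σ_{j≠i} y_j = 0.
Imposing symmetry (y_j = y for all j) turns Σ_{j≠i} y_j into 2y, so 115 = 5y and y = 23.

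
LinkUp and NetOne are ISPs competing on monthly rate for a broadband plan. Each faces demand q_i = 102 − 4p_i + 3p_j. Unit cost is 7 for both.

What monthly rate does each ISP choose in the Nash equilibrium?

26

LinkUp's profit: π = (p_{LinkUp} − 7)(102 − 4p_{LinkUp} + 3p_{NetOne}).
∂π/∂p_{LinkUp} = 130 − 8p_{LinkUp} + 3p_{NetOne} = 0 ⇒ p_{LinkUp} = 16.25 + 0.375p_{NetOne}.
By symmetry p_{NetOne} = p_{LinkUp}; substituting into the reaction function, 0.625p_{LinkUp} = 16.25 and p_{LinkUp} = 26.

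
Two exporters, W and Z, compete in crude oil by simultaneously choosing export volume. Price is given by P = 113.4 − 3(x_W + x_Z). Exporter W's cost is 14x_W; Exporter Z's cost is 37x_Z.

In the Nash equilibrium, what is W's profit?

554.88

Exporter W's profit: π = x_W(113.4 − 3(x_W + x_Z)) − 14x_W.
∂π/∂x_W = 99.4 − 6x_W − 3x_Z = 0, so x_W = 497/30 − 0.5x_Z.
By the same steps for Z: x_Z = 191/15 − 0.5x_W.
Plugging x_Z into W's best response: x_W = 497/30 − 0.5(191/15 − 0.5x_W) ⇒ 0.75x_W = 10.2, so x_W = 13.6.
Then x_Z = 191/15 − 0.5·13.6 = 89/15.
Price P = 113.4 − 3·(293/15) = 54.8.
W's profit: (54.8 − 14)·13.6 = 554.88.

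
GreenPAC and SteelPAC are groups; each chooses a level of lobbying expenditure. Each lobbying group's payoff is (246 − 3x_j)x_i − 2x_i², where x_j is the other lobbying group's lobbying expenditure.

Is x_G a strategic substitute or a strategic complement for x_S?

GreenPAC's payoff is (246 − 3x_S)x_G − 2x_G².
∂π/∂x_G = 246 − 3x_S − 4x_G = 0, so x_G = 61.5 − 0.75x_S.
The best-response slope dx_G/dx_S = −0.75 < 0: the reaction function is downward-sloping, so the choices are strategic substitutes.

strategic substitutes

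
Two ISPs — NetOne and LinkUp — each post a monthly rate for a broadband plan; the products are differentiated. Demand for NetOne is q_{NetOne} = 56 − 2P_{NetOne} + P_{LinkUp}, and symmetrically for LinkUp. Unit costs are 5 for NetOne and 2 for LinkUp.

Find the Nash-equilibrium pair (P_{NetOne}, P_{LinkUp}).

NetOne's profit: π = (P_{NetOne} − 5)(56 − 2P_{NetOne} + P_{LinkUp}).
∂π/∂P_{NetOne} = 66 − 4P_{NetOne} + P_{LinkUp} = 0 ⇒ P_{NetOne} = 16.5 + 0.25P_{LinkUp}.
Similarly P_{LinkUp} = 15 + 0.25P_{NetOne}.
Solving the two reaction functions simultaneously: (1 − (0.25)(0.25))P_{NetOne} = 16.5 + 0.25·15, so 0.9375P_{NetOne} = 20.25 and P_{NetOne} = 21.6.
Then P_{LinkUp} = 15 + 0.25·21.6 = 20.4.

21.6, 20.4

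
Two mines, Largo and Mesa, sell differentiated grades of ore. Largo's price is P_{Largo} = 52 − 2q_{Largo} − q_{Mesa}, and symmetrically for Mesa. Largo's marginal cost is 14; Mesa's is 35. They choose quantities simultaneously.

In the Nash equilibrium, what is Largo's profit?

162

Mine Largo's profit: π = q_{Largo}(52 − 2q_{Largo} − q_{Mesa}) − 14q_{Largo}.
∂π/∂q_{Largo} = 38 − 4q_{Largo} − q_{Mesa} = 0 ⇒ q_{Largo} = 9.5 − 0.25q_{Mesa}.
Similarly q_{Mesa} = 4.25 − 0.25q_{Largo}.
Substituting the second reaction function into the first: q_{Largo} = 9.5 − 0.25(4.25 − 0.25q_{Largo}), which gives 0.9375q_{Largo} = 8.4375 ⇒ q_{Largo} = 9.
Then q_{Mesa} = 4.25 − 0.25·9 = 2.
P_{Largo} = 52 − 2·9 − 2 = 32.
Profit = (32 − 14)·9 = 162.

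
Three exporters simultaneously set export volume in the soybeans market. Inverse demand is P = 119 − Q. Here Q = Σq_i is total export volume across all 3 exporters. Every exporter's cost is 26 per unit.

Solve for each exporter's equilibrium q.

A representative exporter's profit is π_i = q_i(119 − Q) − 26q_i, with Q = q_i + Σ_{j≠i} q_j.
First-order condition: 93 − 2q_i − Σ_{j≠i} q_j = 0.
Imposing symmetry (q_j = q for all j) turns Σ_{j≠i} q_j into 2q, so 93 = 4q and q = 23.25.

23.25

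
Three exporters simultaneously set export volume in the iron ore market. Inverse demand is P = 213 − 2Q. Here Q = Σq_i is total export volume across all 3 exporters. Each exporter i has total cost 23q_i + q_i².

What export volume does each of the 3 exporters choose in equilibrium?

A representative exporter's profit is π_i = q_i(213 − 2Q) − 23q_i − q_i², with Q = q_i + Σ_{j≠i} q_j.
First-order condition: 190 − 6q_i − 2Σ_{j≠i} q_j = 0.
With identical exporters, set every q_j = q: then 190 − 6q − 4q = 0, i.e. q = 190/10 = 19.

19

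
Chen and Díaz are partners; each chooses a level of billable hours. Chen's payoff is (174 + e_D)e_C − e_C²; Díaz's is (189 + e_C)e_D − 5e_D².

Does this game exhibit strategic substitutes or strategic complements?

Expanding Chen's payoff: 174e_C + e_De_C − e_C².
∂π/∂e_C = 174 + e_D − 2e_C = 0, so e_C = 87 + 0.5e_D.
The best-response slope de_C/de_D = 0.5 > 0: the reaction function is upward-sloping, so the choices are strategic complements.

strategic complements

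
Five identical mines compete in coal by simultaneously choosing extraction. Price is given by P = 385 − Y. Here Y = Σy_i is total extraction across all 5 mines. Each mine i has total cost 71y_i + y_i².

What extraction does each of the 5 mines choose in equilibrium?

39.25

A representative mine's profit is π_i = y_i(385 − Y) − 71y_i − y_i², with Y = y_i + Σ_{j≠i} y_j.
First-order condition: 314 − 4y_i − Σ_{j≠i} y_j = 0.
In a symmetric equilibrium every mine chooses the same y, so Σ_{j≠i} y_j = 4y. The condition becomes 314 − 8y = 0, giving y = 314/8 = 39.25.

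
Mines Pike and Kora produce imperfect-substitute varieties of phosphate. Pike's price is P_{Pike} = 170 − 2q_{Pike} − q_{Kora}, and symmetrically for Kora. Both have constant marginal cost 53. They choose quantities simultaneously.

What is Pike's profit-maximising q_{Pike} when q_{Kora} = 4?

28.25

Mine Pike's profit: π = q_{Pike}(170 − 2q_{Pike} − q_{Kora}) − 53q_{Pike}.
∂π/∂q_{Pike} = 117 − 4q_{Pike} − q_{Kora} = 0 ⇒ q_{Pike} = 29.25 − 0.25q_{Kora}.
At q_{Kora} = 4: q_{Pike} = 29.25 − 0.25·4 = 28.25.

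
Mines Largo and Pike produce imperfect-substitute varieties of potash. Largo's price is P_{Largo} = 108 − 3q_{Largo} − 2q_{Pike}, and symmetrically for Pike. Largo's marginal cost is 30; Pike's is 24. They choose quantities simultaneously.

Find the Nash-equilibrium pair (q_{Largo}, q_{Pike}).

Mine Largo's profit: π = q_{Largo}(108 − 3q_{Largo} − 2q_{Pike}) − 30q_{Largo}.
∂π/∂q_{Largo} = 78 − 6q_{Largo} − 2q_{Pike} = 0 ⇒ q_{Largo} = 13 − (1/3)q_{Pike}.
Similarly q_{Pike} = 14 − (1/3)q_{Largo}.
Substituting the second reaction function into the first: q_{Largo} = 13 − (1/3)(14 − (1/3)q_{Largo}), which gives (8/9)q_{Largo} = 25/3 ⇒ q_{Largo} = 9.375.
Then q_{Pike} = 14 − (1/3)·9.375 = 10.875.

9.375, 10.875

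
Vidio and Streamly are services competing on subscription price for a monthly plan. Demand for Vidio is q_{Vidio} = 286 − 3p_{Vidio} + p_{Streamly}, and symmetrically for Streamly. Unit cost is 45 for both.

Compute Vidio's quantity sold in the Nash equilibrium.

Vidio's profit: π = (p_{Vidio} − 45)(286 − 3p_{Vidio} + p_{Streamly}).
∂π/∂p_{Vidio} = 421 − 6p_{Vidio} + p_{Streamly} = 0 ⇒ p_{Vidio} = 421/6 + (1/6)p_{Streamly}.
Setting p_{Vidio} = p_{Streamly} in the reaction function: p_{Vidio} = 421/6 + (1/6)p_{Vidio}, so p_{Vidio} = (421/6) / (5/6) = 84.2.
q_{Vidio} = 286 − 3·84.2 + 84.2 = 117.6.

117.6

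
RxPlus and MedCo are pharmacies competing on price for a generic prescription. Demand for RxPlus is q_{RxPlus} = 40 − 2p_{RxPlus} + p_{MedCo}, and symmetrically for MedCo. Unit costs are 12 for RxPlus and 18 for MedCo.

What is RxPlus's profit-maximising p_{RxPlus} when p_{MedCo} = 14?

19.5

RxPlus's profit: π = (p_{RxPlus} − 12)(40 − 2p_{RxPlus} + p_{MedCo}).
∂π/∂p_{RxPlus} = 64 − 4p_{RxPlus} + p_{MedCo} = 0 ⇒ p_{RxPlus} = 16 + 0.25p_{MedCo}.
At p_{MedCo} = 14: p_{RxPlus} = 16 + 0.25·14 = 19.5.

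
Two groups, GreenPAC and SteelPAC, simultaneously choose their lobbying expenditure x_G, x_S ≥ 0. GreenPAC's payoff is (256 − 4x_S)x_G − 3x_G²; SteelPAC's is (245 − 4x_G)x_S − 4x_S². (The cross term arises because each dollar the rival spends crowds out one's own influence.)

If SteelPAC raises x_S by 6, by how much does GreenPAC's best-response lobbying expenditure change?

-4

Expanding GreenPAC's payoff: 256x_G − 4x_Sx_G − 3x_G².
∂π/∂x_G = 256 − 4x_S − 6x_G = 0, so x_G = 128/3 − (2/3)x_S.
The reaction-function slope is −2/3, so a 6-unit rise in x_S moves x_G by −2/3 × 6 = −4. GreenPAC's best response falls — the actions are strategic substitutes.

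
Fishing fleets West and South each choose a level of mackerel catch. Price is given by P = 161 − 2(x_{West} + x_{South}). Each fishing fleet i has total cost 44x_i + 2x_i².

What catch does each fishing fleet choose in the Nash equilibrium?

11.7

Fishing fleet West's profit: π = x_{West}(161 − 2(x_{West} + x_{South})) − 44x_{West} − 2x_{West}².
∂π/∂x_{West} = 117 − 8x_{West} − 2x_{South} = 0, so x_{West} = 14.625 − 0.25x_{South}.
By symmetry x_{South} = x_{West}; substituting into the reaction function, 1.25x_{West} = 14.625 and x_{West} = 11.7.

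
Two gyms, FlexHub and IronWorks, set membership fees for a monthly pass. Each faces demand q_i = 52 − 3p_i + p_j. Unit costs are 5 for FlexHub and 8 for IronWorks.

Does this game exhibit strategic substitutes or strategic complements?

FlexHub's profit: π = (p_{FlexHub} − 5)(52 − 3p_{FlexHub} + p_{IronWorks}).
∂π/∂p_{FlexHub} = 67 − 6p_{FlexHub} + p_{IronWorks} = 0 ⇒ p_{FlexHub} = 67/6 + (1/6)p_{IronWorks}.
The best-response slope dp_{FlexHub}/dp_{IronWorks} = 1/6 > 0: the reaction function is upward-sloping, so the choices are strategic complements.

strategic complements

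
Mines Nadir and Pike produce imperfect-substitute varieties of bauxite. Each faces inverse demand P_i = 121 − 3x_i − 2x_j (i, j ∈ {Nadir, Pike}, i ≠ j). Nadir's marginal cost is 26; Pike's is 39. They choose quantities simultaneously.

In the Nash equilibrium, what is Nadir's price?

Mine Nadir's profit: π = x_{Nadir}(121 − 3x_{Nadir} − 2x_{Pike}) − 26x_{Nadir}.
∂π/∂x_{Nadir} = 95 − 6x_{Nadir} − 2x_{Pike} = 0 ⇒ x_{Nadir} = 95/6 − (1/3)x_{Pike}.
Similarly x_{Pike} = 41/3 − (1/3)x_{Nadir}.
Solving the two reaction functions simultaneously: (1 − (−1/3)(−1/3))x_{Nadir} = 95/6 − (1/3)·(41/3), so (8/9)x_{Nadir} = 203/18 and x_{Nadir} = 12.6875.
Then x_{Pike} = 41/3 − (1/3)·12.6875 = 9.4375.
P_{Nadir} = 121 − 3·12.6875 − 2·9.4375 = 64.0625.

64.0625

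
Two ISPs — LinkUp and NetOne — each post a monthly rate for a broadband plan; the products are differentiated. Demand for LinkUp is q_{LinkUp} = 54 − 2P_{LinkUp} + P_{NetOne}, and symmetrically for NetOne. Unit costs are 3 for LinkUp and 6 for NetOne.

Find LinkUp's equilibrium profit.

LinkUp's profit: π = (P_{LinkUp} − 3)(54 − 2P_{LinkUp} + P_{NetOne}).
∂π/∂P_{LinkUp} = 60 − 4P_{LinkUp} + P_{NetOne} = 0 ⇒ P_{LinkUp} = 15 + 0.25P_{NetOne}.
Similarly P_{NetOne} = 16.5 + 0.25P_{LinkUp}.
Solving the two reaction functions simultaneously: (1 − (0.25)(0.25))P_{LinkUp} = 15 + 0.25·16.5, so 0.9375P_{LinkUp} = 19.125 and P_{LinkUp} = 20.4.
Then P_{NetOne} = 16.5 + 0.25·20.4 = 21.6.
q_{LinkUp} = 54 − 2·20.4 + 21.6 = 34.8.
Profit = (20.4 − 3)·34.8 = 605.52.

605.52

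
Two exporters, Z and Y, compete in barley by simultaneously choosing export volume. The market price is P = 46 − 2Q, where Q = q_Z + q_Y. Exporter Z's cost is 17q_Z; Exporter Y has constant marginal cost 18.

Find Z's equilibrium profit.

50

Exporter Z's profit: π = q_Z(46 − 2(q_Z + q_Y)) − 17q_Z.
∂π/∂q_Z = 29 − 4q_Z − 2q_Y = 0, so q_Z = 7.25 − 0.5q_Y.
By the same steps for Y: q_Y = 7 − 0.5q_Z.
Solving the two reaction functions simultaneously: (1 − (−0.5)(−0.5))q_Z = 7.25 − 0.5·7, so 0.75q_Z = 3.75 and q_Z = 5.
Then q_Y = 7 − 0.5·5 = 4.5.
Price P = 46 − 2·9.5 = 27.
Z's profit: (27 − 17)·5 = 50.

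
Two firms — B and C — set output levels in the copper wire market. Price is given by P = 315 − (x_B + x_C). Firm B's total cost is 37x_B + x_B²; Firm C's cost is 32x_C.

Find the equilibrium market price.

Firm B's profit: π = x_B(315 − (x_B + x_C)) − 37x_B − x_B².
∂π/∂x_B = 278 − 4x_B − x_C = 0, so x_B = 69.5 − 0.25x_C.
For C: ∂π/∂x_C = 283 − 2x_C − x_B = 0 ⇒ x_C = 141.5 − 0.5x_B.
Plugging x_C into B's best response: x_B = 69.5 − 0.25(141.5 − 0.5x_B) ⇒ 0.875x_B = 34.125, so x_B = 39.
Then x_C = 141.5 − 0.5·39 = 122.
Equilibrium price: P = 315 − 161 = 154.

154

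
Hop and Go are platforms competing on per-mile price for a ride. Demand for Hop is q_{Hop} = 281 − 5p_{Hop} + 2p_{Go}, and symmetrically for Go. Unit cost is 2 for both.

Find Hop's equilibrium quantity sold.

171.875

Hop's profit: π = (p_{Hop} − 2)(281 − 5p_{Hop} + 2p_{Go}).
∂π/∂p_{Hop} = 291 − 10p_{Hop} + 2p_{Go} = 0 ⇒ p_{Hop} = 29.1 + 0.2p_{Go}.
Setting p_{Hop} = p_{Go} in the reaction function: p_{Hop} = 29.1 + 0.2p_{Hop}, so p_{Hop} = 29.1 / 0.8 = 36.375.
q_{Hop} = 281 − 5·36.375 + 2·36.375 = 171.875.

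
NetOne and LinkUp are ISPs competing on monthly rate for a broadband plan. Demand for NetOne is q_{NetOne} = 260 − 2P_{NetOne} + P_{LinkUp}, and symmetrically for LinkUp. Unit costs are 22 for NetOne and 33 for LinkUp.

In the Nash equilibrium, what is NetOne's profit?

NetOne's profit: π = (P_{NetOne} − 22)(260 − 2P_{NetOne} + P_{LinkUp}).
∂π/∂P_{NetOne} = 304 − 4P_{NetOne} + P_{LinkUp} = 0 ⇒ P_{NetOne} = 76 + 0.25P_{LinkUp}.
Similarly P_{LinkUp} = 81.5 + 0.25P_{NetOne}.
Plugging P_{LinkUp} into NetOne's best response: P_{NetOne} = 76 + 0.25(81.5 + 0.25P_{NetOne}) ⇒ 0.9375P_{NetOne} = 96.375, so P_{NetOne} = 102.8.
Then P_{LinkUp} = 81.5 + 0.25·102.8 = 107.2.
q_{NetOne} = 260 − 2·102.8 + 107.2 = 161.6.
Profit = (102.8 − 22)·161.6 = 13057.28.

13057.28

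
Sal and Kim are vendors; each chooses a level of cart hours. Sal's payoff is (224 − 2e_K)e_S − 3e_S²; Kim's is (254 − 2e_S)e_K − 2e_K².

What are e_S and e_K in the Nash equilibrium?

Expanding Sal's payoff: 224e_S − 2e_Ke_S − 3e_S².
∂π/∂e_S = 224 − 2e_K − 6e_S = 0, so e_S = 112/3 − (1/3)e_K.
Likewise for Kim: e_K = 63.5 − 0.5e_S.
Plugging e_K into Sal's best response: e_S = 112/3 − (1/3)(63.5 − 0.5e_S) ⇒ (5/6)e_S = 97/6, so e_S = 19.4.
Then e_K = 63.5 − 0.5·19.4 = 53.8.

19.4, 53.8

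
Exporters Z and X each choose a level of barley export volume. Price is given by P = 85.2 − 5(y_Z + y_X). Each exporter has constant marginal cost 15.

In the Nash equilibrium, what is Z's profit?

109.512

Exporter Z's profit: π = y_Z(85.2 − 5(y_Z + y_X)) − 15y_Z.
∂π/∂y_Z = 70.2 − 10y_Z − 5y_X = 0, so y_Z = 7.02 − 0.5y_X.
The game is symmetric, so in equilibrium y_X = y_Z: the reaction function gives 1.5y_Z = 7.02, hence y_Z = 4.68.
Price P = 85.2 − 5·9.36 = 38.4.
Z's profit: (38.4 − 15)·4.68 = 109.512.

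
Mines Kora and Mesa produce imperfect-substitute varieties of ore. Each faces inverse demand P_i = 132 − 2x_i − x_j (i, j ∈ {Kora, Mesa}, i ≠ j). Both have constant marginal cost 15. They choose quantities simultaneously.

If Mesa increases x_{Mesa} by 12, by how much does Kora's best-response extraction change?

Mine Kora's profit: π = x_{Kora}(132 − 2x_{Kora} − x_{Mesa}) − 15x_{Kora}.
∂π/∂x_{Kora} = 117 − 4x_{Kora} − x_{Mesa} = 0 ⇒ x_{Kora} = 29.25 − 0.25x_{Mesa}.
The reaction-function slope is −0.25, so a 12-unit rise in x_{Mesa} moves x_{Kora} by −0.25 × 12 = −3. Kora's best response falls — the actions are strategic substitutes.

-3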